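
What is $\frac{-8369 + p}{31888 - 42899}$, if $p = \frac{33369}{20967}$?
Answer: $\frac{58479818}{76955879} \approx 0.75991$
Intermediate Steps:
$p = \frac{11123}{6989}$ ($p = 33369 \cdot \frac{1}{20967} = \frac{11123}{6989} \approx 1.5915$)
$\frac{-8369 + p}{31888 - 42899} = \frac{-8369 + \frac{11123}{6989}}{31888 - 42899} = - \frac{58479818}{6989 \left(-11011\right)} = \left(- \frac{58479818}{6989}\right) \left(- \frac{1}{11011}\right) = \frac{58479818}{76955879}$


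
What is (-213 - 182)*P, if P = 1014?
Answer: -400530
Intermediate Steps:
(-213 - 182)*P = (-213 - 182)*1014 = -395*1014 = -400530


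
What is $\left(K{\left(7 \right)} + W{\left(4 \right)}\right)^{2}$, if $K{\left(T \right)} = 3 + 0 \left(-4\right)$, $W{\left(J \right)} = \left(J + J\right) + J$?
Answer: $225$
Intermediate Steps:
$W{\left(J \right)} = 3 J$ ($W{\left(J \right)} = 2 J + J = 3 J$)
$K{\left(T \right)} = 3$ ($K{\left(T \right)} = 3 + 0 = 3$)
$\left(K{\left(7 \right)} + W{\left(4 \right)}\right)^{2} = \left(3 + 3 \cdot 4\right)^{2} = \left(3 + 12\right)^{2} = 15^{2} = 225$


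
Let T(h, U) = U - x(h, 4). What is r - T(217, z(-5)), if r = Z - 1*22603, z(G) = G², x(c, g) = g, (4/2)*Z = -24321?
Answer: -69569/2 ≈ -34785.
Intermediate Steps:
Z = -24321/2 (Z = (½)*(-24321) = -24321/2 ≈ -12161.)
r = -69527/2 (r = -24321/2 - 1*22603 = -24321/2 - 22603 = -69527/2 ≈ -34764.)
T(h, U) = -4 + U (T(h, U) = U - 1*4 = U - 4 = -4 + U)
r - T(217, z(-5)) = -69527/2 - (-4 + (-5)²) = -69527/2 - (-4 + 25) = -69527/2 - 1*21 = -69527/2 - 21 = -69569/2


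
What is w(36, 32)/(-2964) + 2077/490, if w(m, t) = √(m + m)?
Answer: 2077/490 - √2/494 ≈ 4.2359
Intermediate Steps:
w(m, t) = √2*√m (w(m, t) = √(2*m) = √2*√m)
w(36, 32)/(-2964) + 2077/490 = (√2*√36)/(-2964) + 2077/490 = (√2*6)*(-1/2964) + 2077*(1/490) = (6*√2)*(-1/2964) + 2077/490 = -√2/494 + 2077/490 = 2077/490 - √2/494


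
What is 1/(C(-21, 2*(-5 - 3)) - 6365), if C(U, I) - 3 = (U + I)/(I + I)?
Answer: -32/203547 ≈ -0.00015721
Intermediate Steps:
C(U, I) = 3 + (I + U)/(2*I) (C(U, I) = 3 + (U + I)/(I + I) = 3 + (I + U)/((2*I)) = 3 + (I + U)*(1/(2*I)) = 3 + (I + U)/(2*I))
1/(C(-21, 2*(-5 - 3)) - 6365) = 1/((-21 + 7*(2*(-5 - 3)))/(2*((2*(-5 - 3)))) - 6365) = 1/((-21 + 7*(2*(-8)))/(2*((2*(-8)))) - 6365) = 1/((1/2)*(-21 + 7*(-16))/(-16) - 6365) = 1/((1/2)*(-1/16)*(-21 - 112) - 6365) = 1/((1/2)*(-1/16)*(-133) - 6365) = 1/(133/32 - 6365) = 1/(-203547/32) = -32/203547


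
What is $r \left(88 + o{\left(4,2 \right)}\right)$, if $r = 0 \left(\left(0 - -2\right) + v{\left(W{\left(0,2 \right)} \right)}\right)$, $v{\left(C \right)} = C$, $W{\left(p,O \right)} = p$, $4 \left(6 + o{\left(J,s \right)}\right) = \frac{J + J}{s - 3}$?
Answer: $0$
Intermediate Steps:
$o{\left(J,s \right)} = -6 + \frac{J}{2 \left(-3 + s\right)}$ ($o{\left(J,s \right)} = -6 + \frac{\left(J + J\right) \frac{1}{s - 3}}{4} = -6 + \frac{2 J \frac{1}{-3 + s}}{4} = -6 + \frac{J}{2 \left(-3 + s\right)}$)
$r = 0$ ($r = 0 \left(\left(0 - -2\right) + 0\right) = 0 \left(\left(0 + 2\right) + 0\right) = 0 \left(2 + 0\right) = 0 \cdot 2 = 0$)
$r \left(88 + o{\left(4,2 \right)}\right) = 0 \left(88 + \frac{36 + 4 - 24}{2 \left(-3 + 2\right)}\right) = 0 \left(88 + \frac{36 + 4 - 24}{2 \left(-1\right)}\right) = 0 \left(88 + \frac{1}{2} \left(-1\right) 16\right) = 0 \left(88 - 8\right) = 0 \cdot 80 = 0$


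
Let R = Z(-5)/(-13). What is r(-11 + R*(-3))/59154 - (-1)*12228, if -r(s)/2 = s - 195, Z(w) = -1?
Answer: 4701680909/384501 ≈ 12228.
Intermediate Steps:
R = 1/13 (R = -1/(-13) = -1*(-1/13) = 1/13 ≈ 0.076923)
r(s) = 390 - 2*s (r(s) = -2*(s - 195) = -2*(-195 + s) = 390 - 2*s)
r(-11 + R*(-3))/59154 - (-1)*12228 = (390 - 2*(-11 + (1/13)*(-3)))/59154 - (-1)*12228 = (390 - 2*(-11 - 3/13))*(1/59154) - 1*(-12228) = (390 - 2*(-146/13))*(1/59154) + 12228 = (390 + 292/13)*(1/59154) + 12228 = (5362/13)*(1/59154) + 12228 = 2681/384501 + 12228 = 4701680909/384501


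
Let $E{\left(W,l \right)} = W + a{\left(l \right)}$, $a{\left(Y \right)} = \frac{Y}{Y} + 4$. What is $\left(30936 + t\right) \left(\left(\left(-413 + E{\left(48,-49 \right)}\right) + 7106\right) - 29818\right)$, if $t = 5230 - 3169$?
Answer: $-761306784$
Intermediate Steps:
$a{\left(Y \right)} = 5$ ($a{\left(Y \right)} = 1 + 4 = 5$)
$E{\left(W,l \right)} = 5 + W$ ($E{\left(W,l \right)} = W + 5 = 5 + W$)
$t = 2061$ ($t = 5230 - 3169 = 2061$)
$\left(30936 + t\right) \left(\left(\left(-413 + E{\left(48,-49 \right)}\right) + 7106\right) - 29818\right) = \left(30936 + 2061\right) \left(\left(\left(-413 + \left(5 + 48\right)\right) + 7106\right) - 29818\right) = 32997 \left(\left(\left(-413 + 53\right) + 7106\right) - 29818\right) = 32997 \left(\left(-360 + 7106\right) - 29818\right) = 32997 \left(6746 - 29818\right) = 32997 \left(-23072\right) = -761306784$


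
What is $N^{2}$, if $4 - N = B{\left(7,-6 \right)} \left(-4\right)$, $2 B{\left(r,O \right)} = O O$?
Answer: $5776$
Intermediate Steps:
$B{\left(r,O \right)} = \frac{O^{2}}{2}$ ($B{\left(r,O \right)} = \frac{O O}{2} = \frac{O^{2}}{2}$)
$N = 76$ ($N = 4 - \frac{\left(-6\right)^{2}}{2} \left(-4\right) = 4 - \frac{1}{2} \cdot 36 \left(-4\right) = 4 - 18 \left(-4\right) = 4 - -72 = 4 + 72 = 76$)
$N^{2} = 76^{2} = 5776$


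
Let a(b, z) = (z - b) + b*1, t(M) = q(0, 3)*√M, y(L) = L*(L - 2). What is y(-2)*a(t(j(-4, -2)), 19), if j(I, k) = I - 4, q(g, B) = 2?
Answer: 152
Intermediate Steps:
j(I, k) = -4 + I
y(L) = L*(-2 + L)
t(M) = 2*√M
a(b, z) = z (a(b, z) = (z - b) + b = z)
y(-2)*a(t(j(-4, -2)), 19) = -2*(-2 - 2)*19 = -2*(-4)*19 = 8*19 = 152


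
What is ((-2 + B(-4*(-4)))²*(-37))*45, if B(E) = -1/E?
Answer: -1813185/256 ≈ -7082.8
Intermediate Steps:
((-2 + B(-4*(-4)))²*(-37))*45 = ((-2 - 1/((-4*(-4))))²*(-37))*45 = ((-2 - 1/16)²*(-37))*45 = ((-33/16)²*(-37))*45 = ((1089/256)*(-37))*45 = -40293/256*45 = -1813185/256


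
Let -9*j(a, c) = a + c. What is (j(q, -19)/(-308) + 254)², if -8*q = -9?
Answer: 262196226601/4064256 ≈ 64513.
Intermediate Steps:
q = 9/8 (q = -⅛*(-9) = 9/8 ≈ 1.1250)
j(a, c) = -a/9 - c/9 (j(a, c) = -(a + c)/9 = -a/9 - c/9)
(j(q, -19)/(-308) + 254)² = ((-⅑*9/8 - ⅑*(-19))/(-308) + 254)² = ((-⅛ + 19/9)*(-1/308) + 254)² = ((143/72)*(-1/308) + 254)² = (-13/2016 + 254)² = (512051/2016)² = 262196226601/4064256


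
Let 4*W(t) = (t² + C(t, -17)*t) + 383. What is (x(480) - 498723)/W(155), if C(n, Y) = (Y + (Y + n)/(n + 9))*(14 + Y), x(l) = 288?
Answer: -54495560/872527 ≈ -62.457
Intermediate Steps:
C(n, Y) = (14 + Y)*(Y + (Y + n)/(9 + n)) (C(n, Y) = (Y + (Y + n)/(9 + n))*(14 + Y) = (14 + Y)*(Y + (Y + n)/(9 + n)))
W(t) = 383/4 + t²/4 + t*(510 + 48*t)/(4*(9 + t)) (W(t) = ((t² + ((10*(-17)² + 14*t + 140*(-17) + t*(-17)² + 15*(-17)*t)/(9 + t))*t) + 383)/4 = ((t² + ((10*289 + 14*t - 2380 + t*289 - 255*t)/(9 + t))*t) + 383)/4 = ((t² + ((2890 + 14*t - 2380 + 289*t - 255*t)/(9 + t))*t) + 383)/4 = ((t² + ((510 + 48*t)/(9 + t))*t) + 383)/4 = ((t² + t*(510 + 48*t)/(9 + t)) + 383)/4 = (383 + t² + t*(510 + 48*t)/(9 + t))/4 = 383/4 + t²/4 + t*(510 + 48*t)/(4*(9 + t)))
(x(480) - 498723)/W(155) = (288 - 498723)/(((3447 + 155³ + 57*155² + 893*155)/(4*(9 + 155)))) = -498435*656/(3447 + 3723875 + 57*24025 + 138415) = -498435*656/(3447 + 3723875 + 1369425 + 138415) = -498435/((¼)*(1/164)*5235162) = -498435/2617581/328 = -498435*328/2617581 = -54495560/872527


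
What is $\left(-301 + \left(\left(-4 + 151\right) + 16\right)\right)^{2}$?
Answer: $19044$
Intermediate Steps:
$\left(-301 + \left(\left(-4 + 151\right) + 16\right)\right)^{2} = \left(-301 + \left(147 + 16\right)\right)^{2} = \left(-301 + 163\right)^{2} = \left(-138\right)^{2} = 19044$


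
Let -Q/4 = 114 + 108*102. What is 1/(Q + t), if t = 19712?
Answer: -1/24808 ≈ -4.0310e-5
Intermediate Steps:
Q = -44520 (Q = -4*(114 + 108*102) = -4*(114 + 11016) = -4*11130 = -44520)
1/(Q + t) = 1/(-44520 + 19712) = 1/(-24808) = -1/24808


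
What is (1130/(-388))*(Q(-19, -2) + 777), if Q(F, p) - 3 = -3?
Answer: -439005/194 ≈ -2262.9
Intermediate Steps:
Q(F, p) = 0 (Q(F, p) = 3 - 3 = 0)
(1130/(-388))*(Q(-19, -2) + 777) = (1130/(-388))*(0 + 777) = (1130*(-1/388))*777 = -565/194*777 = -439005/194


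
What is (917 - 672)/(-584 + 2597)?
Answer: 245/2013 ≈ 0.12171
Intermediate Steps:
(917 - 672)/(-584 + 2597) = 245/2013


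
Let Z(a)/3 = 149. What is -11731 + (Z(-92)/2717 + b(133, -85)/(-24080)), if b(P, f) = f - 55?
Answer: -5482098243/467324 ≈ -11731.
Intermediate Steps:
Z(a) = 447 (Z(a) = 3*149 = 447)
b(P, f) = -55 + f
-11731 + (Z(-92)/2717 + b(133, -85)/(-24080)) = -11731 + (447/2717 + (-55 - 85)/(-24080)) = -11731 + (447*(1/2717) - 140*(-1/24080)) = -11731 + (447/2717 + 1/172) = -11731 + 79601/467324 = -5482098243/467324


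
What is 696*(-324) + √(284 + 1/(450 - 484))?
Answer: -225504 + √328270/34 ≈ -2.2549e+5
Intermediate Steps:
696*(-324) + √(284 + 1/(450 - 484)) = -225504 + √(284 + 1/(-34)) = -225504 + √(284 - 1/34) = -225504 + √(9655/34) = -225504 + √328270/34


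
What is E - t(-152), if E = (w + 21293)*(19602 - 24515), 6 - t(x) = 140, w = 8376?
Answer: -145763663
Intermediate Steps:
t(x) = -134 (t(x) = 6 - 1*140 = 6 - 140 = -134)
E = -145763797 (E = (8376 + 21293)*(19602 - 24515) = 29669*(-4913) = -145763797)
E - t(-152) = -145763797 - 1*(-134) = -145763797 + 134 = -145763663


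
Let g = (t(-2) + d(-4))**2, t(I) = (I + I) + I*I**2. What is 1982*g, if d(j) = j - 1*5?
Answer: 874062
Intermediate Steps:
d(j) = -5 + j (d(j) = j - 5 = -5 + j)
t(I) = I**3 + 2*I (t(I) = 2*I + I**3 = I**3 + 2*I)
g = 441 (g = (-2*(2 + (-2)**2) + (-5 - 4))**2 = (-2*(2 + 4) - 9)**2 = (-2*6 - 9)**2 = (-12 - 9)**2 = (-21)**2 = 441)
1982*g = 1982*441 = 874062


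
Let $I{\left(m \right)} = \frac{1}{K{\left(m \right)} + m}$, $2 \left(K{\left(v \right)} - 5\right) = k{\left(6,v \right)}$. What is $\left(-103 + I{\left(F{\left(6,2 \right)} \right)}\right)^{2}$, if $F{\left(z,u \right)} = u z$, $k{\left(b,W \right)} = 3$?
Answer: $\frac{14508481}{1369} \approx 10598.0$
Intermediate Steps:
$K{\left(v \right)} = \frac{13}{2}$ ($K{\left(v \right)} = 5 + \frac{1}{2} \cdot 3 = 5 + \frac{3}{2} = \frac{13}{2}$)
$I{\left(m \right)} = \frac{1}{\frac{13}{2} + m}$
$\left(-103 + I{\left(F{\left(6,2 \right)} \right)}\right)^{2} = \left(-103 + \frac{2}{13 + 2 \cdot 2 \cdot 6}\right)^{2} = \left(-103 + \frac{2}{13 + 2 \cdot 12}\right)^{2} = \left(-103 + \frac{2}{13 + 24}\right)^{2} = \left(-103 + \frac{2}{37}\right)^{2} = \left(- \frac{3809}{37}\right)^{2} = \frac{14508481}{1369}$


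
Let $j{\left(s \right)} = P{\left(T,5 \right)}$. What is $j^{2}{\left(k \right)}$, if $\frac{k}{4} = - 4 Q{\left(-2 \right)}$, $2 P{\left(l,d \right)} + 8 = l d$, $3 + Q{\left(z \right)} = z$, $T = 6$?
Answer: $121$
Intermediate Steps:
$Q{\left(z \right)} = -3 + z$
$P{\left(l,d \right)} = -4 + \frac{d l}{2}$ ($P{\left(l,d \right)} = -4 + \frac{l d}{2} = -4 + \frac{d l}{2}$)
$k = 80$ ($k = 4 \left(- 4 \left(-3 - 2\right)\right) = 4 \left(\left(-4\right) \left(-5\right)\right) = 4 \cdot 20 = 80$)
$j{\left(s \right)} = 11$ ($j{\left(s \right)} = -4 + \frac{1}{2} \cdot 5 \cdot 6 = -4 + 15 = 11$)
$j^{2}{\left(k \right)} = 11^{2} = 121$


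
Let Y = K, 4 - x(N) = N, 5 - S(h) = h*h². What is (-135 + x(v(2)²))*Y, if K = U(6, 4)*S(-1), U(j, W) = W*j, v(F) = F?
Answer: -19440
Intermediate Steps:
S(h) = 5 - h³ (S(h) = 5 - h*h² = 5 - h³)
x(N) = 4 - N
K = 144 (K = (4*6)*(5 - 1*(-1)³) = 24*(5 - 1*(-1)) = 24*(5 + 1) = 24*6 = 144)
Y = 144
(-135 + x(v(2)²))*Y = (-135 + (4 - 1*2²))*144 = (-135 + (4 - 1*4))*144 = (-135 + (4 - 4))*144 = (-135 + 0)*144 = -135*144 = -19440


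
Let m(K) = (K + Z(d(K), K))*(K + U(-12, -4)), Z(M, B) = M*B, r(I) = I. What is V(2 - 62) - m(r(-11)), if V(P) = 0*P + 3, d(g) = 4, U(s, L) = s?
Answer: -1262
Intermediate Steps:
V(P) = 3 (V(P) = 0 + 3 = 3)
Z(M, B) = B*M
m(K) = 5*K*(-12 + K) (m(K) = (K + K*4)*(K - 12) = (K + 4*K)*(-12 + K) = (5*K)*(-12 + K) = 5*K*(-12 + K))
V(2 - 62) - m(r(-11)) = 3 - 5*(-11)*(-12 - 11) = 3 - 5*(-11)*(-23) = 3 - 1*1265 = 3 - 1265 = -1262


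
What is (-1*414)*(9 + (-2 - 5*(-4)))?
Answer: -11178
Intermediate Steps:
(-1*414)*(9 + (-2 - 5*(-4))) = -414*(9 + (-2 + 20)) = -414*(9 + 18) = -414*27 = -11178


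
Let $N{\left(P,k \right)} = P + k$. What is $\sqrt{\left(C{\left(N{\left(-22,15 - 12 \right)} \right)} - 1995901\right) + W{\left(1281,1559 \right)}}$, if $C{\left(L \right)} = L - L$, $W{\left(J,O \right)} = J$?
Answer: $2 i \sqrt{498655} \approx 1412.3 i$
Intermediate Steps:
$C{\left(L \right)} = 0$
$\sqrt{\left(C{\left(N{\left(-22,15 - 12 \right)} \right)} - 1995901\right) + W{\left(1281,1559 \right)}} = \sqrt{\left(0 - 1995901\right) + 1281} = \sqrt{-1995901 + 1281} = \sqrt{-1994620} = 2 i \sqrt{498655}$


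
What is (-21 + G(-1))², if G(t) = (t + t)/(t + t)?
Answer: 400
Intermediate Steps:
G(t) = 1 (G(t) = (2*t)/((2*t)) = (2*t)*(1/(2*t)) = 1)
(-21 + G(-1))² = (-21 + 1)² = (-20)² = 400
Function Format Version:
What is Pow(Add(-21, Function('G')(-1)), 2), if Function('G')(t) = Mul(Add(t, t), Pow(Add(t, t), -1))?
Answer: 400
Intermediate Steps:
Function('G')(t) = 1 (Function('G')(t) = Mul(Mul(2, t), Pow(Mul(2, t), -1)) = Mul(Mul(2, t), Mul(Rational(1, 2), Pow(t, -1))) = 1)
Pow(Add(-21, Function('G')(-1)), 2) = Pow(Add(-21, 1), 2) = Pow(-20, 2) = 400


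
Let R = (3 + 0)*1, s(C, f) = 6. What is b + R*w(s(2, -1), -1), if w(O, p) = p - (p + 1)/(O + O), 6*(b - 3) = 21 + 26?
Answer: 47/6 ≈ 7.8333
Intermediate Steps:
b = 65/6 (b = 3 + (21 + 26)/6 = 3 + (⅙)*47 = 3 + 47/6 = 65/6 ≈ 10.833)
w(O, p) = p - (1 + p)/(2*O)
R = 3 (R = 3*1 = 3)
b + R*w(s(2, -1), -1) = 65/6 + 3*((½)*(-1 - 1*(-1) + 2*6*(-1))/6) = 65/6 + 3*((½)*(⅙)*(-1 + 1 - 12)) = 65/6 + 3*((½)*(⅙)*(-12)) = 65/6 + 3*(-1) = 65/6 - 3 = 47/6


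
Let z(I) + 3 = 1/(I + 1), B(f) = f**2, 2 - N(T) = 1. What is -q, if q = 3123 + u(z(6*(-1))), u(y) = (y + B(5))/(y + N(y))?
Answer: -34244/11 ≈ -3113.1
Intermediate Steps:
N(T) = 1 (N(T) = 2 - 1*1 = 2 - 1 = 1)
z(I) = -3 + 1/(1 + I) (z(I) = -3 + 1/(I + 1) = -3 + 1/(1 + I))
u(y) = (25 + y)/(1 + y) (u(y) = (y + 5**2)/(y + 1) = (y + 25)/(1 + y) = (25 + y)/(1 + y))
q = 34244/11 (q = 3123 + (25 + (-2 - 18*(-1))/(1 + 6*(-1)))/(1 + (-2 - 18*(-1))/(1 + 6*(-1))) = 3123 + (25 + (-2 - 3*(-6))/(1 - 6))/(1 + (-2 - 3*(-6))/(1 - 6)) = 3123 + (25 + (-2 + 18)/(-5))/(1 + (-2 + 18)/(-5)) = 3123 + (25 - 1/5*16)/(1 - 1/5*16) = 3123 + (25 - 16/5)/(1 - 16/5) = 3123 + (109/5)/(-11/5) = 3123 - 5/11*109/5 = 3123 - 109/11 = 34244/11 ≈ 3113.1)
-q = -1*34244/11 = -34244/11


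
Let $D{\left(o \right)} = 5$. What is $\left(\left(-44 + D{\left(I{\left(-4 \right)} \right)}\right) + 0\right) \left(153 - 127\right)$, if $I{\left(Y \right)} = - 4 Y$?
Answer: $-1014$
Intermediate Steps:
$\left(\left(-44 + D{\left(I{\left(-4 \right)} \right)}\right) + 0\right) \left(153 - 127\right) = \left(\left(-44 + 5\right) + 0\right) \left(153 - 127\right) = \left(-39 + 0\right) 26 = \left(-39\right) 26 = -1014$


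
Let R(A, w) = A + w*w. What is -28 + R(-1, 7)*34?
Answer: 1604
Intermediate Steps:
R(A, w) = A + w²
-28 + R(-1, 7)*34 = -28 + (-1 + 7²)*34 = -28 + (-1 + 49)*34 = -28 + 48*34 = -28 + 1632 = 1604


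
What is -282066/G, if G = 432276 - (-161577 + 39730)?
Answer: -282066/554123 ≈ -0.50903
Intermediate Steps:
G = 554123 (G = 432276 - 1*(-121847) = 432276 + 121847 = 554123)
-282066/G = -282066/554123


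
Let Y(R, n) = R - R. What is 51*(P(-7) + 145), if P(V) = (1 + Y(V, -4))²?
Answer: 7446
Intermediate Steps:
Y(R, n) = 0
P(V) = 1 (P(V) = (1 + 0)² = 1² = 1)
51*(P(-7) + 145) = 51*(1 + 145) = 51*146 = 7446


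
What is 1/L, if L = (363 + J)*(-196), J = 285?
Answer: -1/127008 ≈ -7.8735e-6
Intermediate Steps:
L = -127008 (L = (363 + 285)*(-196) = 648*(-196) = -127008)
1/L = 1/(-127008) = -1/127008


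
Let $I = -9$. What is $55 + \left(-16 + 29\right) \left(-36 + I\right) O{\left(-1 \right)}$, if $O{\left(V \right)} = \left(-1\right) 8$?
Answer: $4735$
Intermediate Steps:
$O{\left(V \right)} = -8$
$55 + \left(-16 + 29\right) \left(-36 + I\right) O{\left(-1 \right)} = 55 + \left(-16 + 29\right) \left(-36 - 9\right) \left(-8\right) = 55 + 13 \left(-45\right) \left(-8\right) = 55 - -4680 = 55 + 4680 = 4735$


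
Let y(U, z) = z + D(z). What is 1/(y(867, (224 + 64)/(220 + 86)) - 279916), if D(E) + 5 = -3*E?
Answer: -17/4758689 ≈ -3.5724e-6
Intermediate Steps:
D(E) = -5 - 3*E
y(U, z) = -5 - 2*z (y(U, z) = z + (-5 - 3*z) = -5 - 2*z)
1/(y(867, (224 + 64)/(220 + 86)) - 279916) = 1/((-5 - 2*(224 + 64)/(220 + 86)) - 279916) = 1/((-5 - 576/306) - 279916) = 1/((-5 - 2*16/17) - 279916) = 1/((-5 - 32/17) - 279916) = 1/(-117/17 - 279916) = 1/(-4758689/17) = -17/4758689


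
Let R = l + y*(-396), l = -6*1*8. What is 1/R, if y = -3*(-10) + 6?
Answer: -1/14304 ≈ -6.9911e-5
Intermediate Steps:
l = -48 (l = -6*8 = -48)
y = 36 (y = 30 + 6 = 36)
R = -14304 (R = -48 + 36*(-396) = -48 - 14256 = -14304)
1/R = 1/(-14304) = -1/14304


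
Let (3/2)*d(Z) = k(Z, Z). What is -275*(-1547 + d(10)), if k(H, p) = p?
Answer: 1270775/3 ≈ 4.2359e+5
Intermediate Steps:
d(Z) = 2*Z/3
-275*(-1547 + d(10)) = -275*(-1547 + (2/3)*10) = -275*(-1547 + 20/3) = -275*(-4621/3) = 1270775/3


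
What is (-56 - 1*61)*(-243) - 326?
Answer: 28105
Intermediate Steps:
(-56 - 1*61)*(-243) - 326 = (-56 - 61)*(-243) - 326 = -117*(-243) - 326 = 28431 - 326 = 28105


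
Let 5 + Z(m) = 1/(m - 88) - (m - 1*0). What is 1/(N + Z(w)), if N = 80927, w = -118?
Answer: 206/16694239 ≈ 1.2340e-5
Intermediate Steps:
Z(m) = -5 + 1/(-88 + m) - m (Z(m) = -5 + (1/(m - 88) - (m - 1*0)) = -5 + (1/(-88 + m) - (m + 0)) = -5 + (1/(-88 + m) - m) = -5 + 1/(-88 + m) - m)
1/(N + Z(w)) = 1/(80927 + (441 - 1*(-118)**2 + 83*(-118))/(-88 - 118)) = 1/(80927 + (441 - 1*13924 - 9794)/(-206)) = 1/(80927 - (441 - 13924 - 9794)/206) = 1/(80927 - 1/206*(-23277)) = 1/(80927 + 23277/206) = 1/(16694239/206) = 206/16694239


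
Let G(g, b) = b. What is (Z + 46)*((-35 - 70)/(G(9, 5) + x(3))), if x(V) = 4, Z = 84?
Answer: -4550/3 ≈ -1516.7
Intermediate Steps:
(Z + 46)*((-35 - 70)/(G(9, 5) + x(3))) = (84 + 46)*((-35 - 70)/(5 + 4)) = 130*(-105/9) = 130*(-105*⅑) = 130*(-35/3) = -4550/3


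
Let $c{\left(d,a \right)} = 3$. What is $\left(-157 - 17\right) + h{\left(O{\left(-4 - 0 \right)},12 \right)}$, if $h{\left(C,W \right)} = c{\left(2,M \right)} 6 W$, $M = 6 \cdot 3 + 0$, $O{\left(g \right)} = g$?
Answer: $42$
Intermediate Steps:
$M = 18$ ($M = 18 + 0 = 18$)
$h{\left(C,W \right)} = 18 W$ ($h{\left(C,W \right)} = 3 \cdot 6 W = 18 W$)
$\left(-157 - 17\right) + h{\left(O{\left(-4 - 0 \right)},12 \right)} = \left(-157 - 17\right) + 18 \cdot 12 = -174 + 216 = 42$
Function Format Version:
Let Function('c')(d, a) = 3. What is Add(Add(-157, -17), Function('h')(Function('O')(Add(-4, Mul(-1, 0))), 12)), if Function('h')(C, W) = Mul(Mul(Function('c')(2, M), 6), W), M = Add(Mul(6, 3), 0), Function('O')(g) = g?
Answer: 42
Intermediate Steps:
M = 18 (M = Add(18, 0) = 18)
Function('h')(C, W) = Mul(18, W) (Function('h')(C, W) = Mul(Mul(3, 6), W) = Mul(18, W))
Add(Add(-157, -17), Function('h')(Function('O')(Add(-4, Mul(-1, 0))), 12)) = Add(Add(-157, -17), Mul(18, 12)) = Add(-174, 216) = 42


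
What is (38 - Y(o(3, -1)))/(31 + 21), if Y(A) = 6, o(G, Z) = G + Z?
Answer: 8/13 ≈ 0.61539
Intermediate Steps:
(38 - Y(o(3, -1)))/(31 + 21) = (38 - 1*6)/(31 + 21) = (38 - 6)/52 = (1/52)*32 = 8/13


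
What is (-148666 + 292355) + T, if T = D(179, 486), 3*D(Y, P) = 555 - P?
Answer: 143712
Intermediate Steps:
D(Y, P) = 185 - P/3 (D(Y, P) = (555 - P)/3 = 185 - P/3)
T = 23 (T = 185 - ⅓*486 = 185 - 162 = 23)
(-148666 + 292355) + T = (-148666 + 292355) + 23 = 143689 + 23 = 143712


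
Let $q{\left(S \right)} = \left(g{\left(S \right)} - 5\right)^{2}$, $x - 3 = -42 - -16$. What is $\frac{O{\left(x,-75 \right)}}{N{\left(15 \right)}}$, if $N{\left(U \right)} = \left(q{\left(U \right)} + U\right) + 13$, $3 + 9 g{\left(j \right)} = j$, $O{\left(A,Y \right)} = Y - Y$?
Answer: $0$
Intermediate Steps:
$x = -23$ ($x = 3 - 26 = -23$)
$O{\left(A,Y \right)} = 0$
$g{\left(j \right)} = - \frac{1}{3} + \frac{j}{9}$
$q{\left(S \right)} = \left(- \frac{16}{3} + \frac{S}{9}\right)^{2}$ ($q{\left(S \right)} = \left(\left(- \frac{1}{3} + \frac{S}{9}\right) - 5\right)^{2} = \left(- \frac{16}{3} + \frac{S}{9}\right)^{2}$)
$N{\left(U \right)} = 13 + U + \frac{\left(-48 + U\right)^{2}}{81}$ ($N{\left(U \right)} = \left(\frac{\left(-48 + U\right)^{2}}{81} + U\right) + 13 = \left(U + \frac{\left(-48 + U\right)^{2}}{81}\right) + 13 = 13 + U + \frac{\left(-48 + U\right)^{2}}{81}$)
$\frac{O{\left(x,-75 \right)}}{N{\left(15 \right)}} = \frac{0}{\frac{373}{9} - \frac{25}{9} + \frac{15^{2}}{81}} = \frac{0}{\frac{373}{9} - \frac{25}{9} + \frac{1}{81} \cdot 225} = \frac{0}{\frac{373}{9} - \frac{25}{9} + \frac{25}{9}} = \frac{0}{\frac{373}{9}} = 0 \cdot \frac{9}{373} = 0$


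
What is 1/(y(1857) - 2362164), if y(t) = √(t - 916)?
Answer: -2362164/5579818761955 - √941/5579818761955 ≈ -4.2335e-7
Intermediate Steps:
y(t) = √(-916 + t)
1/(y(1857) - 2362164) = 1/(√(-916 + 1857) - 2362164) = 1/(√941 - 2362164) = 1/(-2362164 + √941)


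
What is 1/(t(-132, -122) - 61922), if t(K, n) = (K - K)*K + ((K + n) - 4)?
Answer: -1/62180 ≈ -1.6082e-5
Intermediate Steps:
t(K, n) = -4 + K + n (t(K, n) = 0*K + (-4 + K + n) = 0 + (-4 + K + n) = -4 + K + n)
1/(t(-132, -122) - 61922) = 1/((-4 - 132 - 122) - 61922) = 1/(-258 - 61922) = 1/(-62180) = -1/62180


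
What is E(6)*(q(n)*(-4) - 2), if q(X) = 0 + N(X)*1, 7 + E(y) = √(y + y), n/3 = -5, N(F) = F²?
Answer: 6314 - 1804*√3 ≈ 3189.4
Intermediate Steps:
n = -15 (n = 3*(-5) = -15)
E(y) = -7 + √2*√y (E(y) = -7 + √(y + y) = -7 + √(2*y) = -7 + √2*√y)
q(X) = X² (q(X) = 0 + X²*1 = 0 + X² = X²)
E(6)*(q(n)*(-4) - 2) = (-7 + √2*√6)*((-15)²*(-4) - 2) = (-7 + 2*√3)*(225*(-4) - 2) = (-7 + 2*√3)*(-900 - 2) = (-7 + 2*√3)*(-902) = 6314 - 1804*√3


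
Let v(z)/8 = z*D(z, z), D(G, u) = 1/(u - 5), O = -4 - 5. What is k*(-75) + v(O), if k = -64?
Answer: 33636/7 ≈ 4805.1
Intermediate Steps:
O = -9
D(G, u) = 1/(-5 + u)
v(z) = 8*z/(-5 + z) (v(z) = 8*(z/(-5 + z)) = 8*z/(-5 + z))
k*(-75) + v(O) = -64*(-75) + 8*(-9)/(-5 - 9) = 4800 + 8*(-9)/(-14) = 4800 + 8*(-9)*(-1/14) = 4800 + 36/7 = 33636/7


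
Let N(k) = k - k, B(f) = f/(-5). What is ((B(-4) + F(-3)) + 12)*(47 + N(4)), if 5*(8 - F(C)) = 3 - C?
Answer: 4606/5 ≈ 921.20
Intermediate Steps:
B(f) = -f/5 (B(f) = f*(-1/5) = -f/5)
F(C) = 37/5 + C/5 (F(C) = 8 - (3 - C)/5 = 8 + (-3/5 + C/5) = 37/5 + C/5)
N(k) = 0
((B(-4) + F(-3)) + 12)*(47 + N(4)) = ((-1/5*(-4) + (37/5 + (1/5)*(-3))) + 12)*(47 + 0) = ((4/5 + (37/5 - 3/5)) + 12)*47 = ((4/5 + 34/5) + 12)*47 = (38/5 + 12)*47 = (98/5)*47 = 4606/5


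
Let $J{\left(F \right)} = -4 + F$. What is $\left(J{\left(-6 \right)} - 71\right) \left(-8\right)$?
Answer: $648$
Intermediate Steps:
$\left(J{\left(-6 \right)} - 71\right) \left(-8\right) = \left(\left(-4 - 6\right) - 71\right) \left(-8\right) = \left(-10 - 71\right) \left(-8\right) = \left(-81\right) \left(-8\right) = 648$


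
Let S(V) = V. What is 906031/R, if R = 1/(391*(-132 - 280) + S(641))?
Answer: -145373579981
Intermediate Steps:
R = -1/160451 (R = 1/(391*(-132 - 280) + 641) = 1/(391*(-412) + 641) = 1/(-161092 + 641) = 1/(-160451) = -1/160451 ≈ -6.2324e-6)
906031/R = 906031/(-1/160451) = 906031*(-160451) = -145373579981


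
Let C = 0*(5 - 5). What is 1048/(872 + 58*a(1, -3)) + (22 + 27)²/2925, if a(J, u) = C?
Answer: 644884/318825 ≈ 2.0227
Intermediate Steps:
C = 0 (C = 0*0 = 0)
a(J, u) = 0
1048/(872 + 58*a(1, -3)) + (22 + 27)²/2925 = 1048/(872 + 58*0) + (22 + 27)²/2925 = 1048/(872 + 0) + 49²*(1/2925) = 1048/872 + 2401*(1/2925) = 1048*(1/872) + 2401/2925 = 131/109 + 2401/2925 = 644884/318825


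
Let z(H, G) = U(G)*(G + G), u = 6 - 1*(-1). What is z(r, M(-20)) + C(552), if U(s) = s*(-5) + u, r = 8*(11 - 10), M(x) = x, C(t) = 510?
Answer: -3770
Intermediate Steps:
u = 7 (u = 6 + 1 = 7)
r = 8 (r = 8*1 = 8)
U(s) = 7 - 5*s (U(s) = s*(-5) + 7 = -5*s + 7 = 7 - 5*s)
z(H, G) = 2*G*(7 - 5*G) (z(H, G) = (7 - 5*G)*(G + G) = (7 - 5*G)*(2*G) = 2*G*(7 - 5*G))
z(r, M(-20)) + C(552) = 2*(-20)*(7 - 5*(-20)) + 510 = 2*(-20)*(7 + 100) + 510 = 2*(-20)*107 + 510 = -4280 + 510 = -3770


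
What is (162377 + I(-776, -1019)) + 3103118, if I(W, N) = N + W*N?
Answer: 4055220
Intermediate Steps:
I(W, N) = N + N*W
(162377 + I(-776, -1019)) + 3103118 = (162377 - 1019*(1 - 776)) + 3103118 = (162377 - 1019*(-775)) + 3103118 = (162377 + 789725) + 3103118 = 952102 + 3103118 = 4055220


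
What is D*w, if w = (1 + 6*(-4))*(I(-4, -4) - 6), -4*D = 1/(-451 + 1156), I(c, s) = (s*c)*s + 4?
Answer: -253/470 ≈ -0.53830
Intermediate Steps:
I(c, s) = 4 + c*s² (I(c, s) = (c*s)*s + 4 = c*s² + 4 = 4 + c*s²)
D = -1/2820 (D = -1/(4*(-451 + 1156)) = -¼/705 = -¼*1/705 = -1/2820 ≈ -0.00035461)
w = 1518 (w = (1 + 6*(-4))*((4 - 4*(-4)²) - 6) = (1 - 24)*((4 - 4*16) - 6) = -23*((4 - 64) - 6) = -23*(-60 - 6) = -23*(-66) = 1518)
D*w = -1/2820*1518 = -253/470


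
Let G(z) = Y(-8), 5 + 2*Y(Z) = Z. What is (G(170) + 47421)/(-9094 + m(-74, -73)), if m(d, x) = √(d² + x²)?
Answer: -431187463/82690031 - 94829*√10805/165380062 ≈ -5.2741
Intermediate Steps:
Y(Z) = -5/2 + Z/2
G(z) = -13/2 (G(z) = -5/2 + (½)*(-8) = -5/2 - 4 = -13/2)
(G(170) + 47421)/(-9094 + m(-74, -73)) = (-13/2 + 47421)/(-9094 + √((-74)² + (-73)²)) = 94829/(2*(-9094 + √(5476 + 5329))) = 94829/(2*(-9094 + √10805))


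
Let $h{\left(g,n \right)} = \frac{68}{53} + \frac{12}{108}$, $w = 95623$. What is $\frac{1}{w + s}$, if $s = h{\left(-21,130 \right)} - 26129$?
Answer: $\frac{477}{33149303} \approx 1.4389 \cdot 10^{-5}$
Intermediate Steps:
$h{\left(g,n \right)} = \frac{665}{477}$ ($h{\left(g,n \right)} = 68 \cdot \frac{1}{53} + 12 \cdot \frac{1}{108} = \frac{68}{53} + \frac{1}{9} = \frac{665}{477}$)
$s = - \frac{12462868}{477}$ ($s = \frac{665}{477} - 26129 = - \frac{12462868}{477} \approx -26128.0$)
$\frac{1}{w + s} = \frac{1}{95623 - \frac{12462868}{477}} = \frac{1}{\frac{33149303}{477}} = \frac{477}{33149303}$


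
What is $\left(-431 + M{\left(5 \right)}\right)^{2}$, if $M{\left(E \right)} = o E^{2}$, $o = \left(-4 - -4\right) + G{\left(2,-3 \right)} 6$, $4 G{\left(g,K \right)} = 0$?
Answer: $185761$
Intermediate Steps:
$G{\left(g,K \right)} = 0$ ($G{\left(g,K \right)} = \frac{1}{4} \cdot 0 = 0$)
$o = 0$ ($o = \left(-4 - -4\right) + 0 \cdot 6 = \left(-4 + 4\right) + 0 = 0 + 0 = 0$)
$M{\left(E \right)} = 0$ ($M{\left(E \right)} = 0 E^{2} = 0$)
$\left(-431 + M{\left(5 \right)}\right)^{2} = \left(-431 + 0\right)^{2} = \left(-431\right)^{2} = 185761$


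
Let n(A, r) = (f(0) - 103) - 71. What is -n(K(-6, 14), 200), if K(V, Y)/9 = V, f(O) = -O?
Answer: 174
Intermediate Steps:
K(V, Y) = 9*V
n(A, r) = -174 (n(A, r) = (-1*0 - 103) - 71 = (0 - 103) - 71 = -103 - 71 = -174)
-n(K(-6, 14), 200) = -1*(-174) = 174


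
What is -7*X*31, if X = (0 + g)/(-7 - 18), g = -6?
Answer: -1302/25 ≈ -52.080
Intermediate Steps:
X = 6/25 (X = (0 - 6)/(-7 - 18) = -6/(-25) = -6*(-1/25) = 6/25 ≈ 0.24000)
-7*X*31 = -7*6/25*31 = -42/25*31 = -1302/25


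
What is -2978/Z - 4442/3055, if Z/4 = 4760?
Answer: -9367347/5816720 ≈ -1.6104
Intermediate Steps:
Z = 19040 (Z = 4*4760 = 19040)
-2978/Z - 4442/3055 = -2978/19040 - 4442/3055 = -2978*1/19040 - 4442*1/3055 = -1489/9520 - 4442/3055 = -9367347/5816720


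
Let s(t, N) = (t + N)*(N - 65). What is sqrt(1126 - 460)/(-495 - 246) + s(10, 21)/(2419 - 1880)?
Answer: -124/49 - sqrt(74)/247 ≈ -2.5654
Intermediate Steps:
s(t, N) = (-65 + N)*(N + t) (s(t, N) = (N + t)*(-65 + N) = (-65 + N)*(N + t))
sqrt(1126 - 460)/(-495 - 246) + s(10, 21)/(2419 - 1880) = sqrt(1126 - 460)/(-495 - 246) + (21**2 - 65*21 - 65*10 + 21*10)/(2419 - 1880) = sqrt(666)/(-741) + (441 - 1365 - 650 + 210)/539 = (3*sqrt(74))*(-1/741) - 1364*1/539 = -sqrt(74)/247 - 124/49 = -124/49 - sqrt(74)/247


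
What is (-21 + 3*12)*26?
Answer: 390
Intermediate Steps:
(-21 + 3*12)*26 = (-21 + 36)*26 = 15*26 = 390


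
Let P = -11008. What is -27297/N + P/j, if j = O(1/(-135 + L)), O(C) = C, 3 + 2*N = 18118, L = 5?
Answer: 25923235006/18115 ≈ 1.4310e+6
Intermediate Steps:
N = 18115/2 (N = -3/2 + (½)*18118 = -3/2 + 9059 = 18115/2 ≈ 9057.5)
j = -1/130 (j = 1/(-135 + 5) = 1/(-130) = -1/130 ≈ -0.0076923)
-27297/N + P/j = -27297/18115/2 - 11008/(-1/130) = -27297*2/18115 - 11008*(-130) = -54594/18115 + 1431040 = 25923235006/18115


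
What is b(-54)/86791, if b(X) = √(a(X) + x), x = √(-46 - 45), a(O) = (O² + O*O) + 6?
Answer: √(5838 + I*√91)/86791 ≈ 0.00088035 + 7.1926e-7*I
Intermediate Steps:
a(O) = 6 + 2*O² (a(O) = (O² + O²) + 6 = 2*O² + 6 = 6 + 2*O²)
x = I*√91 (x = √(-91) = I*√91 ≈ 9.5394*I)
b(X) = √(6 + 2*X² + I*√91) (b(X) = √((6 + 2*X²) + I*√91) = √(6 + 2*X² + I*√91))
b(-54)/86791 = √(6 + 2*(-54)² + I*√91)/86791 = √(6 + 2*2916 + I*√91)*(1/86791) = √(6 + 5832 + I*√91)*(1/86791) = √(5838 + I*√91)*(1/86791) = √(5838 + I*√91)/86791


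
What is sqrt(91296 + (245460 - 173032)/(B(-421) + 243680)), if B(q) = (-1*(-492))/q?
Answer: sqrt(60052760979188983723)/25647197 ≈ 302.15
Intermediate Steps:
B(q) = 492/q
sqrt(91296 + (245460 - 173032)/(B(-421) + 243680)) = sqrt(91296 + (245460 - 173032)/(492/(-421) + 243680)) = sqrt(91296 + 72428/(492*(-1/421) + 243680)) = sqrt(91296 + 72428/(-492/421 + 243680)) = sqrt(91296 + 72428/(102588788/421)) = sqrt(91296 + 72428*(421/102588788)) = sqrt(91296 + 7623047/25647197) = sqrt(2341494120359/25647197) = sqrt(60052760979188983723)/25647197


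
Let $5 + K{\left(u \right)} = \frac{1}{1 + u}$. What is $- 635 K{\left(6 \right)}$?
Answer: $\frac{21590}{7} \approx 3084.3$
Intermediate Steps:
$K{\left(u \right)} = -5 + \frac{1}{1 + u}$
$- 635 K{\left(6 \right)} = - 635 \frac{-4 - 30}{1 + 6} = - 635 \frac{-4 - 30}{7} = - 635 \cdot \frac{1}{7} \left(-34\right) = \left(-635\right) \left(- \frac{34}{7}\right) = \frac{21590}{7}$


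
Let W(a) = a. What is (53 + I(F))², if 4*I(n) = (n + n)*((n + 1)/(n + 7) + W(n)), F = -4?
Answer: 3969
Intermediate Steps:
I(n) = n*(n + (1 + n)/(7 + n))/2 (I(n) = ((n + n)*((n + 1)/(n + 7) + n))/4 = ((2*n)*((1 + n)/(7 + n) + n))/4 = ((2*n)*(n + (1 + n)/(7 + n)))/4 = (2*n*(n + (1 + n)/(7 + n)))/4 = n*(n + (1 + n)/(7 + n))/2)
(53 + I(F))² = (53 + (½)*(-4)*(1 + (-4)² + 8*(-4))/(7 - 4))² = (53 + (½)*(-4)*(1 + 16 - 32)/3)² = (53 + (½)*(-4)*(⅓)*(-15))² = (53 + 10)² = 63² = 3969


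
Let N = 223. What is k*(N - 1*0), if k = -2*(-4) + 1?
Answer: 2007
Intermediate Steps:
k = 9 (k = 8 + 1 = 9)
k*(N - 1*0) = 9*(223 - 1*0) = 9*(223 + 0) = 9*223 = 2007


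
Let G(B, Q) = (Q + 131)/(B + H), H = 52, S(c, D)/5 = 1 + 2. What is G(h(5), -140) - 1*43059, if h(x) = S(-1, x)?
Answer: -2884962/67 ≈ -43059.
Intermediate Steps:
S(c, D) = 15 (S(c, D) = 5*(1 + 2) = 5*3 = 15)
h(x) = 15
G(B, Q) = (131 + Q)/(52 + B) (G(B, Q) = (Q + 131)/(B + 52) = (131 + Q)/(52 + B))
G(h(5), -140) - 1*43059 = (131 - 140)/(52 + 15) - 1*43059 = -9/67 - 43059 = -2884962/67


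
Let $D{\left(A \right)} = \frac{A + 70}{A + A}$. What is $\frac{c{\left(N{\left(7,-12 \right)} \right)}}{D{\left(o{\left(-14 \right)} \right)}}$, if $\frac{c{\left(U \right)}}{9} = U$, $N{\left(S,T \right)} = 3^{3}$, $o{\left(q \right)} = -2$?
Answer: $- \frac{243}{17} \approx -14.294$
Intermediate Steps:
$N{\left(S,T \right)} = 27$
$c{\left(U \right)} = 9 U$
$D{\left(A \right)} = \frac{70 + A}{2 A}$
$\frac{c{\left(N{\left(7,-12 \right)} \right)}}{D{\left(o{\left(-14 \right)} \right)}} = \frac{9 \cdot 27}{\frac{1}{2} \frac{1}{-2} \left(70 - 2\right)} = \frac{243}{\frac{1}{2} \left(- \frac{1}{2}\right) 68} = \frac{243}{-17} = 243 \left(- \frac{1}{17}\right) = - \frac{243}{17}$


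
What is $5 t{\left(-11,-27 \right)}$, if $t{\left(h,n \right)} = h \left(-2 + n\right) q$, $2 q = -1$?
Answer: $- \frac{1595}{2} \approx -797.5$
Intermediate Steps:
$q = - \frac{1}{2}$ ($q = \frac{1}{2} \left(-1\right) = - \frac{1}{2} \approx -0.5$)
$t{\left(h,n \right)} = h \left(1 - \frac{n}{2}\right)$ ($t{\left(h,n \right)} = h \left(-2 + n\right) \left(- \frac{1}{2}\right) = h \left(1 - \frac{n}{2}\right)$)
$5 t{\left(-11,-27 \right)} = 5 \cdot \frac{1}{2} \left(-11\right) \left(2 - -27\right) = 5 \cdot \frac{1}{2} \left(-11\right) \left(2 + 27\right) = 5 \cdot \frac{1}{2} \left(-11\right) 29 = 5 \left(- \frac{319}{2}\right) = - \frac{1595}{2}$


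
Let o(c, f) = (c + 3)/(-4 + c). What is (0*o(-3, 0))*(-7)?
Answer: 0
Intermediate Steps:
o(c, f) = (3 + c)/(-4 + c)
(0*o(-3, 0))*(-7) = (0*((3 - 3)/(-4 - 3)))*(-7) = (0*(0/(-7)))*(-7) = (0*(-1/7*0))*(-7) = (0*0)*(-7) = 0*(-7) = 0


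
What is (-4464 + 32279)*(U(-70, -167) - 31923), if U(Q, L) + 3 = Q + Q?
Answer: -891915790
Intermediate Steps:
U(Q, L) = -3 + 2*Q (U(Q, L) = -3 + (Q + Q) = -3 + 2*Q)
(-4464 + 32279)*(U(-70, -167) - 31923) = (-4464 + 32279)*((-3 + 2*(-70)) - 31923) = 27815*((-3 - 140) - 31923) = 27815*(-143 - 31923) = 27815*(-32066) = -891915790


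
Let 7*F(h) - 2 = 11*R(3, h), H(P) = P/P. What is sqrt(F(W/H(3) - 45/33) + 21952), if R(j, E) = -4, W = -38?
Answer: sqrt(21946) ≈ 148.14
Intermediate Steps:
H(P) = 1
F(h) = -6 (F(h) = 2/7 + (11*(-4))/7 = 2/7 + (1/7)*(-44) = 2/7 - 44/7 = -6)
sqrt(F(W/H(3) - 45/33) + 21952) = sqrt(-6 + 21952) = sqrt(21946)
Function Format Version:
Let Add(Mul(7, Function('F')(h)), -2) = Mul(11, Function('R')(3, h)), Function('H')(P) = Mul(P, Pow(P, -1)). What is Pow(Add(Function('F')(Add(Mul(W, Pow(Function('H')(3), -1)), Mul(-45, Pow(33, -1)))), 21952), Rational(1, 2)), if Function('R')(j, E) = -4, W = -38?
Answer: Pow(21946, Rational(1, 2)) ≈ 148.14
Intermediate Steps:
Function('H')(P) = 1
Function('F')(h) = -6 (Function('F')(h) = Add(Rational(2, 7), Mul(Rational(1, 7), Mul(11, -4))) = Add(Rational(2, 7), Mul(Rational(1, 7), -44)) = Add(Rational(2, 7), Rational(-44, 7)) = -6)
Pow(Add(Function('F')(Add(Mul(W, Pow(Function('H')(3), -1)), Mul(-45, Pow(33, -1)))), 21952), Rational(1, 2)) = Pow(Add(-6, 21952), Rational(1, 2)) = Pow(21946, Rational(1, 2))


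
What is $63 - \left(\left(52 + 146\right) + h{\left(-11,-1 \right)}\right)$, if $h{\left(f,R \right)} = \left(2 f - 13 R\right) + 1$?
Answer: $-127$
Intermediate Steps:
$h{\left(f,R \right)} = 1 - 13 R + 2 f$ ($h{\left(f,R \right)} = \left(- 13 R + 2 f\right) + 1 = 1 - 13 R + 2 f$)
$63 - \left(\left(52 + 146\right) + h{\left(-11,-1 \right)}\right) = 63 - \left(\left(52 + 146\right) + \left(1 - -13 + 2 \left(-11\right)\right)\right) = 63 - \left(198 + \left(1 + 13 - 22\right)\right) = 63 - \left(198 - 8\right) = 63 - 190 = -127$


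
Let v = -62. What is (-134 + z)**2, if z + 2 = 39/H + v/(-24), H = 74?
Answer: 3481354009/197136 ≈ 17660.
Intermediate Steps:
z = 493/444 (z = -2 + (39/74 - 62/(-24)) = -2 + (39*(1/74) - 62*(-1/24)) = -2 + (39/74 + 31/12) = -2 + 1381/444 = 493/444 ≈ 1.1104)
(-134 + z)**2 = (-134 + 493/444)**2 = (-59003/444)**2 = 3481354009/197136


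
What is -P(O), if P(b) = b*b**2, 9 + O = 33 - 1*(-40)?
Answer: -262144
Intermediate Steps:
O = 64 (O = -9 + (33 - 1*(-40)) = -9 + (33 + 40) = -9 + 73 = 64)
P(b) = b**3
-P(O) = -1*64**3 = -1*262144 = -262144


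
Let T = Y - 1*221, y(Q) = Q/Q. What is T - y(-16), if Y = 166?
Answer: -56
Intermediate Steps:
y(Q) = 1
T = -55 (T = 166 - 1*221 = 166 - 221 = -55)
T - y(-16) = -55 - 1*1 = -55 - 1 = -56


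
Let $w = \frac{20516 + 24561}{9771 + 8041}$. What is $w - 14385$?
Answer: $- \frac{256180543}{17812} \approx -14382.0$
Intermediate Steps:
$w = \frac{45077}{17812} \approx 2.5307$
$w - 14385 = \frac{45077}{17812} - 14385 = - \frac{256180543}{17812}$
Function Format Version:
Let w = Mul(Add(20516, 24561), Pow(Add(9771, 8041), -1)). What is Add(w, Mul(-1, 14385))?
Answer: Rational(-256180543, 17812) ≈ -14382.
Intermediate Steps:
w = Rational(45077, 17812) (w = Mul(45077, Pow(17812, -1)) = Mul(45077, Rational(1, 17812)) = Rational(45077, 17812) ≈ 2.5307)
Add(w, Mul(-1, 14385)) = Add(Rational(45077, 17812), Mul(-1, 14385)) = Add(Rational(45077, 17812), -14385) = Rational(-256180543, 17812)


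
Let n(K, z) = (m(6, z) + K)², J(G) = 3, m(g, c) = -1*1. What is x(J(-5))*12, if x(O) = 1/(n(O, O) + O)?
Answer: 12/7 ≈ 1.7143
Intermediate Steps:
m(g, c) = -1
n(K, z) = (-1 + K)²
x(O) = 1/(O + (-1 + O)²) (x(O) = 1/((-1 + O)² + O) = 1/(O + (-1 + O)²))
x(J(-5))*12 = 12/(3 + (-1 + 3)²) = 12/(3 + 2²) = 12/(3 + 4) = 12/7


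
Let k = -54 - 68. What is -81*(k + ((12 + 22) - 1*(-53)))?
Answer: 2835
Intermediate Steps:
k = -122
-81*(k + ((12 + 22) - 1*(-53))) = -81*(-122 + ((12 + 22) - 1*(-53))) = -81*(-122 + (34 + 53)) = -81*(-122 + 87) = -81*(-35) = 2835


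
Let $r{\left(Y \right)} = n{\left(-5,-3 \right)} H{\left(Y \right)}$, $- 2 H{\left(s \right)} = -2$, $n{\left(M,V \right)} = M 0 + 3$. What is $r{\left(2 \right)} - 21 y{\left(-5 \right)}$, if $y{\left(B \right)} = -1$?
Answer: $24$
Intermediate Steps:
$n{\left(M,V \right)} = 3$ ($n{\left(M,V \right)} = 0 + 3 = 3$)
$H{\left(s \right)} = 1$ ($H{\left(s \right)} = \left(- \frac{1}{2}\right) \left(-2\right) = 1$)
$r{\left(Y \right)} = 3$ ($r{\left(Y \right)} = 3 \cdot 1 = 3$)
$r{\left(2 \right)} - 21 y{\left(-5 \right)} = 3 - -21 = 3 + 21 = 24$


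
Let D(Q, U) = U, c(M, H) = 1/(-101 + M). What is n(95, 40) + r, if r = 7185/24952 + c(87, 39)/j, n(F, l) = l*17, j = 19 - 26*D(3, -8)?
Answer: 26972539529/39648728 ≈ 680.29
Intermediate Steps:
j = 227 (j = 19 - 26*(-8) = 19 + 208 = 227)
n(F, l) = 17*l
r = 11404489/39648728 (r = 7185/24952 + 1/((-101 + 87)*227) = 7185*(1/24952) + (1/227)/(-14) = 7185/24952 - 1/14*1/227 = 7185/24952 - 1/3178 = 11404489/39648728 ≈ 0.28764)
n(95, 40) + r = 17*40 + 11404489/39648728 = 680 + 11404489/39648728 = 26972539529/39648728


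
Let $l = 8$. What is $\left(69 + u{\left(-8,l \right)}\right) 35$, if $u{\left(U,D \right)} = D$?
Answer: $2695$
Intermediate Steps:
$\left(69 + u{\left(-8,l \right)}\right) 35 = \left(69 + 8\right) 35 = 77 \cdot 35 = 2695$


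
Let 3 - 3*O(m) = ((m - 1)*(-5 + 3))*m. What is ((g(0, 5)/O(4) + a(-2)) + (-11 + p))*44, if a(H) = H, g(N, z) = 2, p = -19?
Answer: -12584/9 ≈ -1398.2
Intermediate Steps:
O(m) = 1 - m*(2 - 2*m)/3 (O(m) = 1 - (m - 1)*(-5 + 3)*m/3 = 1 - (-1 + m)*(-2)*m/3 = 1 - (2 - 2*m)*m/3 = 1 - m*(2 - 2*m)/3)
((g(0, 5)/O(4) + a(-2)) + (-11 + p))*44 = ((2/(1 - ⅔*4 + (⅔)*4²) - 2) + (-11 - 19))*44 = ((2/(1 - 8/3 + (⅔)*16) - 2) - 30)*44 = ((2/(1 - 8/3 + 32/3) - 2) - 30)*44 = ((2/9 - 2) - 30)*44 = (-16/9 - 30)*44 = -286/9*44 = -12584/9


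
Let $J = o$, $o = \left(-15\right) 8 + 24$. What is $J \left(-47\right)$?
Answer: $4512$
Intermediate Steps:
$o = -96$ ($o = -120 + 24 = -96$)
$J = -96$
$J \left(-47\right) = \left(-96\right) \left(-47\right) = 4512$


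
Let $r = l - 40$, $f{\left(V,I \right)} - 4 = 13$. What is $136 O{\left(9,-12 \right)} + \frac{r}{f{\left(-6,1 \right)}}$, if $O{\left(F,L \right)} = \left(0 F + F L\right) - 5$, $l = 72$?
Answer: $- \frac{261224}{17} \approx -15366.0$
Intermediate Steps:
$f{\left(V,I \right)} = 17$ ($f{\left(V,I \right)} = 4 + 13 = 17$)
$r = 32$ ($r = 72 - 40 = 32$)
$O{\left(F,L \right)} = -5 + F L$ ($O{\left(F,L \right)} = \left(0 + F L\right) - 5 = F L - 5 = -5 + F L$)
$136 O{\left(9,-12 \right)} + \frac{r}{f{\left(-6,1 \right)}} = 136 \left(-5 + 9 \left(-12\right)\right) + \frac{32}{17} = 136 \left(-5 - 108\right) + 32 \cdot \frac{1}{17} = 136 \left(-113\right) + \frac{32}{17} = -15368 + \frac{32}{17} = - \frac{261224}{17}$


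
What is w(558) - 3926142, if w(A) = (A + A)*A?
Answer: -3303414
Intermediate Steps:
w(A) = 2*A² (w(A) = (2*A)*A = 2*A²)
w(558) - 3926142 = 2*558² - 3926142 = 2*311364 - 3926142 = 622728 - 3926142 = -3303414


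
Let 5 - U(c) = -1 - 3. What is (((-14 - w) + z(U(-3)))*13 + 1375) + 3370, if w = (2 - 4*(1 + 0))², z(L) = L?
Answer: 4628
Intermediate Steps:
U(c) = 9 (U(c) = 5 - (-1 - 3) = 5 - 1*(-4) = 5 + 4 = 9)
w = 4 (w = (2 - 4*1)² = (2 - 4)² = (-2)² = 4)
(((-14 - w) + z(U(-3)))*13 + 1375) + 3370 = (((-14 - 1*4) + 9)*13 + 1375) + 3370 = (((-14 - 4) + 9)*13 + 1375) + 3370 = ((-18 + 9)*13 + 1375) + 3370 = (-9*13 + 1375) + 3370 = (-117 + 1375) + 3370 = 1258 + 3370 = 4628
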